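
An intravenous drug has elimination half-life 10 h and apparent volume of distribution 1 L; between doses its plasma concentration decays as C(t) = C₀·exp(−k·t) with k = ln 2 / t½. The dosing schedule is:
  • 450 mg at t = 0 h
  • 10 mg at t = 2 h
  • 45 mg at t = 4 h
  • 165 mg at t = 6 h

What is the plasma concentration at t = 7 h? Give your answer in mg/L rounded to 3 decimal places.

k = ln 2 / 10 = 0.06931 per h
Dose 1 (450 mg at t=0 h): 450·exp(−0.06931·7) = 277.007 mg/L
Dose 2 (10 mg at t=2 h): 10·exp(−0.06931·5) = 7.071 mg/L
Dose 3 (45 mg at t=4 h): 45·exp(−0.06931·3) = 36.551 mg/L
Dose 4 (165 mg at t=6 h): 165·exp(−0.06931·1) = 153.950 mg/L
C(7) = 277.007 + 7.071 + 36.551 + 153.950 = 474.580 mg/L

474.580 mg/L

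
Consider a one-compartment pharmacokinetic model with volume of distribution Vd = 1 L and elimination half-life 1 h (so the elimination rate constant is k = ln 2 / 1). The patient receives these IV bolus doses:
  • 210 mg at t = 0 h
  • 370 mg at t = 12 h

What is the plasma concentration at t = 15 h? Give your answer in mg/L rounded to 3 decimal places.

k = ln 2 / 1 = 0.69315 per h
Dose 1 (210 mg at t=0 h): 210·exp(−0.69315·15) = 0.006 mg/L
Dose 2 (370 mg at t=12 h): 370·exp(−0.69315·3) = 46.250 mg/L
C(15) = 0.006 + 46.250 = 46.256 mg/L

46.256 mg/L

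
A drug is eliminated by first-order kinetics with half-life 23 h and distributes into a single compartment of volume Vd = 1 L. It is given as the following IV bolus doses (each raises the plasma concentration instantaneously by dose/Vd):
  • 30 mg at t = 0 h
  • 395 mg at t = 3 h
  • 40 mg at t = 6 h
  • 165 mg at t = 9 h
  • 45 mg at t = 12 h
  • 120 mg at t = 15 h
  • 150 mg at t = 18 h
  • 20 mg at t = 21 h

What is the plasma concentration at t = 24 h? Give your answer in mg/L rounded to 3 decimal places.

k = ln 2 / 23 = 0.03014 per h
Dose 1 (30 mg at t=0 h): 30·exp(−0.03014·24) = 14.555 mg/L
Dose 2 (395 mg at t=3 h): 395·exp(−0.03014·21) = 209.770 mg/L
Dose 3 (40 mg at t=6 h): 40·exp(−0.03014·18) = 23.253 mg/L
Dose 4 (165 mg at t=9 h): 165·exp(−0.03014·15) = 104.993 mg/L
Dose 5 (45 mg at t=12 h): 45·exp(−0.03014·12) = 31.344 mg/L
Dose 6 (120 mg at t=15 h): 120·exp(−0.03014·9) = 91.493 mg/L
Dose 7 (150 mg at t=18 h): 150·exp(−0.03014·6) = 125.188 mg/L
Dose 8 (20 mg at t=21 h): 20·exp(−0.03014·3) = 18.271 mg/L
C(24) = 14.555 + 209.770 + 23.253 + 104.993 + 31.344 + 91.493 + 125.188 + 18.271 = 618.866 mg/L

618.866 mg/L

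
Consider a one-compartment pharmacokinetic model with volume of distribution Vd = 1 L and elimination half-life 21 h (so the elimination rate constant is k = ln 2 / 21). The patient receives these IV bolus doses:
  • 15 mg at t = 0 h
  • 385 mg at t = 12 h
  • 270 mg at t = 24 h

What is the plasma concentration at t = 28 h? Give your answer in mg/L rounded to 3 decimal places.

469.599 mg/L

k = ln 2 / 21 = 0.03301 per h
Dose 1 (15 mg at t=0 h): 15·exp(−0.03301·28) = 5.953 mg/L
Dose 2 (385 mg at t=12 h): 385·exp(−0.03301·16) = 227.041 mg/L
Dose 3 (270 mg at t=24 h): 270·exp(−0.03301·4) = 236.605 mg/L
C(28) = 5.953 + 227.041 + 236.605 = 469.599 mg/L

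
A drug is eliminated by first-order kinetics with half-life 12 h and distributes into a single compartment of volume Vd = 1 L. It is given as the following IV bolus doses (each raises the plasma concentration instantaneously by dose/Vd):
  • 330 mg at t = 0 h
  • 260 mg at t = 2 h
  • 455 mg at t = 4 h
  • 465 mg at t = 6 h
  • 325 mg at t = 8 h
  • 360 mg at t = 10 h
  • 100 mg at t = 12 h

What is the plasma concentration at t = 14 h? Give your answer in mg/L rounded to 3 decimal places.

1429.922 mg/L

k = ln 2 / 12 = 0.05776 per h
Dose 1 (330 mg at t=0 h): 330·exp(−0.05776·14) = 146.998 mg/L
Dose 2 (260 mg at t=2 h): 260·exp(−0.05776·12) = 130.000 mg/L
Dose 3 (455 mg at t=4 h): 455·exp(−0.05776·10) = 255.360 mg/L
Dose 4 (465 mg at t=6 h): 465·exp(−0.05776·8) = 292.932 mg/L
Dose 5 (325 mg at t=8 h): 325·exp(−0.05776·6) = 229.810 mg/L
Dose 6 (360 mg at t=10 h): 360·exp(−0.05776·4) = 285.732 mg/L
Dose 7 (100 mg at t=12 h): 100·exp(−0.05776·2) = 89.090 mg/L
C(14) = 146.998 + 130.000 + 255.360 + 292.932 + 229.810 + 285.732 + 89.090 = 1429.922 mg/L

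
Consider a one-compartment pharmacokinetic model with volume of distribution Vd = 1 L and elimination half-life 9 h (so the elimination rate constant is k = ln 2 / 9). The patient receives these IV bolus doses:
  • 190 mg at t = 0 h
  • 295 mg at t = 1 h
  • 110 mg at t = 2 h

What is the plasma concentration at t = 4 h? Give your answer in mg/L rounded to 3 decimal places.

k = ln 2 / 9 = 0.07702 per h
Dose 1 (190 mg at t=0 h): 190·exp(−0.07702·4) = 139.625 mg/L
Dose 2 (295 mg at t=1 h): 295·exp(−0.07702·3) = 234.142 mg/L
Dose 3 (110 mg at t=2 h): 110·exp(−0.07702·2) = 94.297 mg/L
C(4) = 139.625 + 234.142 + 94.297 = 468.063 mg/L

468.063 mg/L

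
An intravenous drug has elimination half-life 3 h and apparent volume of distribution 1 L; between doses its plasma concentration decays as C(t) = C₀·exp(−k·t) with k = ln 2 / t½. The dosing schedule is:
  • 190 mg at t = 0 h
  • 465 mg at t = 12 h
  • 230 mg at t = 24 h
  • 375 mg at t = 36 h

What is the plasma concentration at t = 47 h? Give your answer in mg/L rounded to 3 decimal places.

k = ln 2 / 3 = 0.23105 per h
Dose 1 (190 mg at t=0 h): 190·exp(−0.23105·47) = 0.004 mg/L
Dose 2 (465 mg at t=12 h): 465·exp(−0.23105·35) = 0.143 mg/L
Dose 3 (230 mg at t=24 h): 230·exp(−0.23105·23) = 1.132 mg/L
Dose 4 (375 mg at t=36 h): 375·exp(−0.23105·11) = 29.529 mg/L
C(47) = 0.004 + 0.143 + 1.132 + 29.529 = 30.808 mg/L

30.808 mg/L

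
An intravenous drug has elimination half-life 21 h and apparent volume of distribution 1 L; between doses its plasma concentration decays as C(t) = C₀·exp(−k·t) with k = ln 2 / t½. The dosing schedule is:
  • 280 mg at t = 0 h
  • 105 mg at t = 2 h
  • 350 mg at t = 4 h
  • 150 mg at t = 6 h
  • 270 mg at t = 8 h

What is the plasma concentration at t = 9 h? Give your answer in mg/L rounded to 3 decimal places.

k = ln 2 / 21 = 0.03301 per h
Dose 1 (280 mg at t=0 h): 280·exp(−0.03301·9) = 208.039 mg/L
Dose 2 (105 mg at t=2 h): 105·exp(−0.03301·7) = 83.339 mg/L
Dose 3 (350 mg at t=4 h): 350·exp(−0.03301·5) = 296.752 mg/L
Dose 4 (150 mg at t=6 h): 150·exp(−0.03301·3) = 135.859 mg/L
Dose 5 (270 mg at t=8 h): 270·exp(−0.03301·1) = 261.234 mg/L
C(9) = 208.039 + 83.339 + 296.752 + 135.859 + 261.234 = 985.222 mg/L

985.222 mg/L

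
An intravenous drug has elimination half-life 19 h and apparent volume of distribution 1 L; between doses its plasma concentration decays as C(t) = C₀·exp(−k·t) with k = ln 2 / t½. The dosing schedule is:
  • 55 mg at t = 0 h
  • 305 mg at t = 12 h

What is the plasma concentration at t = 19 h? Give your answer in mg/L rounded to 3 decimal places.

263.762 mg/L

k = ln 2 / 19 = 0.03648 per h
Dose 1 (55 mg at t=0 h): 55·exp(−0.03648·19) = 27.500 mg/L
Dose 2 (305 mg at t=12 h): 305·exp(−0.03648·7) = 236.262 mg/L
C(19) = 27.500 + 236.262 = 263.762 mg/L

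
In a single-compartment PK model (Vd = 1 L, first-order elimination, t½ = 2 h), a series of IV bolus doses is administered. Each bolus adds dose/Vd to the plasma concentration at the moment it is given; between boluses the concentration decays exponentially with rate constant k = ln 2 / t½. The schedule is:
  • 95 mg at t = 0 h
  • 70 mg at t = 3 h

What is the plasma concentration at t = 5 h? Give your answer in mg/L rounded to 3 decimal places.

k = ln 2 / 2 = 0.34657 per h
Dose 1 (95 mg at t=0 h): 95·exp(−0.34657·5) = 16.794 mg/L
Dose 2 (70 mg at t=3 h): 70·exp(−0.34657·2) = 35.000 mg/L
C(5) = 16.794 + 35.000 = 51.794 mg/L

51.794 mg/L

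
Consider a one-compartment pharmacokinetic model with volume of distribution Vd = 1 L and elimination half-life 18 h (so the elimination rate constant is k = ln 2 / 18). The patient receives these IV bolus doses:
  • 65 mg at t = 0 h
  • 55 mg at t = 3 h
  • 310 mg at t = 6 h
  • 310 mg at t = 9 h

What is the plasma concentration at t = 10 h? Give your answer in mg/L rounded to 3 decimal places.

650.265 mg/L

k = ln 2 / 18 = 0.03851 per h
Dose 1 (65 mg at t=0 h): 65·exp(−0.03851·10) = 44.226 mg/L
Dose 2 (55 mg at t=3 h): 55·exp(−0.03851·7) = 42.004 mg/L
Dose 3 (310 mg at t=6 h): 310·exp(−0.03851·4) = 265.746 mg/L
Dose 4 (310 mg at t=9 h): 310·exp(−0.03851·1) = 298.289 mg/L
C(10) = 44.226 + 42.004 + 265.746 + 298.289 = 650.265 mg/L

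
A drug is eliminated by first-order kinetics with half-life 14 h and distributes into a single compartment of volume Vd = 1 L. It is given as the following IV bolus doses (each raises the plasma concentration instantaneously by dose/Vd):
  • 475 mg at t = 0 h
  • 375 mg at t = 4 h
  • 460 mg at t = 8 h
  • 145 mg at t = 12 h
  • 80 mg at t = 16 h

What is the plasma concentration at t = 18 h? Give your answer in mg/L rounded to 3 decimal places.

k = ln 2 / 14 = 0.04951 per h
Dose 1 (475 mg at t=0 h): 475·exp(−0.04951·18) = 194.830 mg/L
Dose 2 (375 mg at t=4 h): 375·exp(−0.04951·14) = 187.500 mg/L
Dose 3 (460 mg at t=8 h): 460·exp(−0.04951·10) = 280.373 mg/L
Dose 4 (145 mg at t=12 h): 145·exp(−0.04951·6) = 107.735 mg/L
Dose 5 (80 mg at t=16 h): 80·exp(−0.04951·2) = 72.458 mg/L
C(18) = 194.830 + 187.500 + 280.373 + 107.735 + 72.458 = 842.895 mg/L

842.895 mg/L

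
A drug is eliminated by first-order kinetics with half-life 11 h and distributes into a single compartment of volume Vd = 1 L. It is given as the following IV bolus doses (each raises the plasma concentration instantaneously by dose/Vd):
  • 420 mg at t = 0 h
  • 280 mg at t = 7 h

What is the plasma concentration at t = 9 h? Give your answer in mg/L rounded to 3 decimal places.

k = ln 2 / 11 = 0.06301 per h
Dose 1 (420 mg at t=0 h): 420·exp(−0.06301·9) = 238.206 mg/L
Dose 2 (280 mg at t=7 h): 280·exp(−0.06301·2) = 246.846 mg/L
C(9) = 238.206 + 246.846 = 485.051 mg/L

485.051 mg/L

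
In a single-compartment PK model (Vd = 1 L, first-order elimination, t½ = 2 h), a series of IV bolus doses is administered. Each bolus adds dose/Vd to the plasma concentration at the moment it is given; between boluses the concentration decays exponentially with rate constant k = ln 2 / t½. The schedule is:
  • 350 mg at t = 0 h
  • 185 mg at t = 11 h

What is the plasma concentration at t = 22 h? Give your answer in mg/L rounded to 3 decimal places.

4.259 mg/L

k = ln 2 / 2 = 0.34657 per h
Dose 1 (350 mg at t=0 h): 350·exp(−0.34657·22) = 0.171 mg/L
Dose 2 (185 mg at t=11 h): 185·exp(−0.34657·11) = 4.088 mg/L
C(22) = 0.171 + 4.088 = 4.259 mg/L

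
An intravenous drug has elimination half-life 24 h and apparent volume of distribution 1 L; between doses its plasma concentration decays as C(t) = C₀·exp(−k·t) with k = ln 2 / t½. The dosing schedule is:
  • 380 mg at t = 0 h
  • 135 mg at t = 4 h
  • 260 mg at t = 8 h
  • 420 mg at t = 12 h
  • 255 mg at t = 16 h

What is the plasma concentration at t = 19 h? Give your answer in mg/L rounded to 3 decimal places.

k = ln 2 / 24 = 0.02888 per h
Dose 1 (380 mg at t=0 h): 380·exp(−0.02888·19) = 219.517 mg/L
Dose 2 (135 mg at t=4 h): 135·exp(−0.02888·15) = 87.537 mg/L
Dose 3 (260 mg at t=8 h): 260·exp(−0.02888·11) = 189.235 mg/L
Dose 4 (420 mg at t=12 h): 420·exp(−0.02888·7) = 343.122 mg/L
Dose 5 (255 mg at t=16 h): 255·exp(−0.02888·3) = 233.836 mg/L
C(19) = 219.517 + 87.537 + 189.235 + 343.122 + 233.836 = 1073.247 mg/L

1073.247 mg/L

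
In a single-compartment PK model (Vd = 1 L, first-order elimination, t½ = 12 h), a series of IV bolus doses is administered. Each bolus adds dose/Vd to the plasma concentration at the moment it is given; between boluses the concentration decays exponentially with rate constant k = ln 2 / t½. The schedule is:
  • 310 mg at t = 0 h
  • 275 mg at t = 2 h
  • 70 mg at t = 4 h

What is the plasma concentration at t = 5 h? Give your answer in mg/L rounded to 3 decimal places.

k = ln 2 / 12 = 0.05776 per h
Dose 1 (310 mg at t=0 h): 310·exp(−0.05776·5) = 232.238 mg/L
Dose 2 (275 mg at t=2 h): 275·exp(−0.05776·3) = 231.247 mg/L
Dose 3 (70 mg at t=4 h): 70·exp(−0.05776·1) = 66.071 mg/L
C(5) = 232.238 + 231.247 + 66.071 = 529.555 mg/L

529.555 mg/L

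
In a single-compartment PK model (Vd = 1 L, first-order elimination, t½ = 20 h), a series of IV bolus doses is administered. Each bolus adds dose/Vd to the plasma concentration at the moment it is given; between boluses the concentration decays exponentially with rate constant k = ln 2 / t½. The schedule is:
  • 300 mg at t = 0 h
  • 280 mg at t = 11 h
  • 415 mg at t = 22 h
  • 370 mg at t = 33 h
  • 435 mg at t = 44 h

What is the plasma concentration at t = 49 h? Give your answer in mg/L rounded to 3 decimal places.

871.028 mg/L

k = ln 2 / 20 = 0.03466 per h
Dose 1 (300 mg at t=0 h): 300·exp(−0.03466·49) = 54.903 mg/L
Dose 2 (280 mg at t=11 h): 280·exp(−0.03466·38) = 75.024 mg/L
Dose 3 (415 mg at t=22 h): 415·exp(−0.03466·27) = 162.801 mg/L
Dose 4 (370 mg at t=33 h): 370·exp(−0.03466·16) = 212.509 mg/L
Dose 5 (435 mg at t=44 h): 435·exp(−0.03466·5) = 365.790 mg/L
C(49) = 54.903 + 75.024 + 162.801 + 212.509 + 365.790 = 871.028 mg/L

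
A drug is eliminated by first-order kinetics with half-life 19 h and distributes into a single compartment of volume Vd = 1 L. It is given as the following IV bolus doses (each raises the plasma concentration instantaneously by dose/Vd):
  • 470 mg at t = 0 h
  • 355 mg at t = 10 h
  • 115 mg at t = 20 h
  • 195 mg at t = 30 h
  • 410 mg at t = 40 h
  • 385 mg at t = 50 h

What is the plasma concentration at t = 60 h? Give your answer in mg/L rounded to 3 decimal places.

k = ln 2 / 19 = 0.03648 per h
Dose 1 (470 mg at t=0 h): 470·exp(−0.03648·60) = 52.660 mg/L
Dose 2 (355 mg at t=10 h): 355·exp(−0.03648·50) = 57.285 mg/L
Dose 3 (115 mg at t=20 h): 115·exp(−0.03648·40) = 26.727 mg/L
Dose 4 (195 mg at t=30 h): 195·exp(−0.03648·30) = 65.272 mg/L
Dose 5 (410 mg at t=40 h): 410·exp(−0.03648·20) = 197.656 mg/L
Dose 6 (385 mg at t=50 h): 385·exp(−0.03648·10) = 267.315 mg/L
C(60) = 52.660 + 57.285 + 26.727 + 65.272 + 197.656 + 267.315 = 666.915 mg/L

666.915 mg/L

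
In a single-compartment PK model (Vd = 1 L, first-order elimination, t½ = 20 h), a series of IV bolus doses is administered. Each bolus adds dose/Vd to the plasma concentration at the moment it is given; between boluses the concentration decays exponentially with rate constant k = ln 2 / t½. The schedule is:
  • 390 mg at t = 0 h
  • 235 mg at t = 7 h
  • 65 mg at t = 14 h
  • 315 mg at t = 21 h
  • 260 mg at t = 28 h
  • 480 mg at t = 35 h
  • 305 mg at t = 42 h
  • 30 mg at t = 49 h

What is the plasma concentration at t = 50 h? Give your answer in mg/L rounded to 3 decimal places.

k = ln 2 / 20 = 0.03466 per h
Dose 1 (390 mg at t=0 h): 390·exp(−0.03466·50) = 68.943 mg/L
Dose 2 (235 mg at t=7 h): 235·exp(−0.03466·43) = 52.948 mg/L
Dose 3 (65 mg at t=14 h): 65·exp(−0.03466·36) = 18.666 mg/L
Dose 4 (315 mg at t=21 h): 315·exp(−0.03466·29) = 115.297 mg/L
Dose 5 (260 mg at t=28 h): 260·exp(−0.03466·22) = 121.294 mg/L
Dose 6 (480 mg at t=35 h): 480·exp(−0.03466·15) = 285.410 mg/L
Dose 7 (305 mg at t=42 h): 305·exp(−0.03466·8) = 231.147 mg/L
Dose 8 (30 mg at t=49 h): 30·exp(−0.03466·1) = 28.978 mg/L
C(50) = 68.943 + 52.948 + 18.666 + 115.297 + 121.294 + 285.410 + 231.147 + 28.978 = 922.683 mg/L

922.683 mg/L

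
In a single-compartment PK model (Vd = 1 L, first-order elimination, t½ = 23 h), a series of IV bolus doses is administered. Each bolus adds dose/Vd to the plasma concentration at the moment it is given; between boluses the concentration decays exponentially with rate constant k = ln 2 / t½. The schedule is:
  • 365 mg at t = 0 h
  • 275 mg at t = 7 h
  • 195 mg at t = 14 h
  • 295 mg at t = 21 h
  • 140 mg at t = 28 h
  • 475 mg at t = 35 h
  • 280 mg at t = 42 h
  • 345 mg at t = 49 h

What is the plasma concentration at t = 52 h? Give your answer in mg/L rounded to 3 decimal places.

1199.768 mg/L

k = ln 2 / 23 = 0.03014 per h
Dose 1 (365 mg at t=0 h): 365·exp(−0.03014·52) = 76.156 mg/L
Dose 2 (275 mg at t=7 h): 275·exp(−0.03014·45) = 70.853 mg/L
Dose 3 (195 mg at t=14 h): 195·exp(−0.03014·38) = 62.041 mg/L
Dose 4 (295 mg at t=21 h): 295·exp(−0.03014·31) = 115.901 mg/L
Dose 5 (140 mg at t=28 h): 140·exp(−0.03014·24) = 67.922 mg/L
Dose 6 (475 mg at t=35 h): 475·exp(−0.03014·17) = 284.573 mg/L
Dose 7 (280 mg at t=42 h): 280·exp(−0.03014·10) = 207.145 mg/L
Dose 8 (345 mg at t=49 h): 345·exp(−0.03014·3) = 315.177 mg/L
C(52) = 76.156 + 70.853 + 62.041 + 115.901 + 67.922 + 284.573 + 207.145 + 315.177 = 1199.768 mg/L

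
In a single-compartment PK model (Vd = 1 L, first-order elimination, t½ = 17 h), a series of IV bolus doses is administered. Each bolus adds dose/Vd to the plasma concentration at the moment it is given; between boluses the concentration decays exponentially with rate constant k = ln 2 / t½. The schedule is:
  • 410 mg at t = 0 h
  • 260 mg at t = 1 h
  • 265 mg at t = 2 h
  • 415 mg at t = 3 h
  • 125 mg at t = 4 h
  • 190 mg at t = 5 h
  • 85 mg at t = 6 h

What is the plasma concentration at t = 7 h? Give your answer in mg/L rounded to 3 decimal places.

k = ln 2 / 17 = 0.04077 per h
Dose 1 (410 mg at t=0 h): 410·exp(−0.04077·7) = 308.198 mg/L
Dose 2 (260 mg at t=1 h): 260·exp(−0.04077·6) = 203.576 mg/L
Dose 3 (265 mg at t=2 h): 265·exp(−0.04077·5) = 216.126 mg/L
Dose 4 (415 mg at t=3 h): 415·exp(−0.04077·4) = 352.547 mg/L
Dose 5 (125 mg at t=4 h): 125·exp(−0.04077·3) = 110.608 mg/L
Dose 6 (190 mg at t=5 h): 190·exp(−0.04077·2) = 175.121 mg/L
Dose 7 (85 mg at t=6 h): 85·exp(−0.04077·1) = 81.604 mg/L
C(7) = 308.198 + 203.576 + 216.126 + 352.547 + 110.608 + 175.121 + 81.604 = 1447.782 mg/L

1447.782 mg/L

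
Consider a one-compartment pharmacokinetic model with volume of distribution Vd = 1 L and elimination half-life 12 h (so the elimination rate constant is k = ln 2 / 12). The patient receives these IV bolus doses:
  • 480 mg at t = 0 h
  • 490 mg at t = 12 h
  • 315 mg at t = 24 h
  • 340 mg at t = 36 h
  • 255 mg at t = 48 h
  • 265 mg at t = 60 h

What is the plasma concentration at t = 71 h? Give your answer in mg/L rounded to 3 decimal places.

k = ln 2 / 12 = 0.05776 per h
Dose 1 (480 mg at t=0 h): 480·exp(−0.05776·71) = 7.946 mg/L
Dose 2 (490 mg at t=12 h): 490·exp(−0.05776·59) = 16.223 mg/L
Dose 3 (315 mg at t=24 h): 315·exp(−0.05776·47) = 20.858 mg/L
Dose 4 (340 mg at t=36 h): 340·exp(−0.05776·35) = 45.027 mg/L
Dose 5 (255 mg at t=48 h): 255·exp(−0.05776·23) = 67.541 mg/L
Dose 6 (265 mg at t=60 h): 265·exp(−0.05776·11) = 140.379 mg/L
C(71) = 7.946 + 16.223 + 20.858 + 45.027 + 67.541 + 140.379 = 297.974 mg/L

297.974 mg/L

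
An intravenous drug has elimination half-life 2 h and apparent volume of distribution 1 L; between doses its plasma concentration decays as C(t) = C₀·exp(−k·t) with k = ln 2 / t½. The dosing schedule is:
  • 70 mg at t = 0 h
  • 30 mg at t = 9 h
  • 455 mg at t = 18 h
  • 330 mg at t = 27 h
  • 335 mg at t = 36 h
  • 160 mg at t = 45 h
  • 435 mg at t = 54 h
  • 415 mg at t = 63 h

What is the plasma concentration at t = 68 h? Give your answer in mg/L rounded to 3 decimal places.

76.821 mg/L

k = ln 2 / 2 = 0.34657 per h
Dose 1 (70 mg at t=0 h): 70·exp(−0.34657·68) = 0.000 mg/L
Dose 2 (30 mg at t=9 h): 30·exp(−0.34657·59) = 0.000 mg/L
Dose 3 (455 mg at t=18 h): 455·exp(−0.34657·50) = 0.000 mg/L
Dose 4 (330 mg at t=27 h): 330·exp(−0.34657·41) = 0.000 mg/L
Dose 5 (335 mg at t=36 h): 335·exp(−0.34657·32) = 0.005 mg/L
Dose 6 (160 mg at t=45 h): 160·exp(−0.34657·23) = 0.055 mg/L
Dose 7 (435 mg at t=54 h): 435·exp(−0.34657·14) = 3.398 mg/L
Dose 8 (415 mg at t=63 h): 415·exp(−0.34657·5) = 73.362 mg/L
C(68) = 0.000 + 0.000 + 0.000 + 0.000 + 0.005 + 0.055 + 3.398 + 73.362 = 76.821 mg/L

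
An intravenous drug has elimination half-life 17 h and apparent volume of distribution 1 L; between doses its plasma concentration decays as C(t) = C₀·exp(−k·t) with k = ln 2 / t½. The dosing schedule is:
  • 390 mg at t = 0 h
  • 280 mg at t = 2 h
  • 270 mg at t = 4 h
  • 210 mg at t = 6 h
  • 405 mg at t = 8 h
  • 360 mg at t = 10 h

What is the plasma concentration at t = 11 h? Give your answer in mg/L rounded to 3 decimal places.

k = ln 2 / 17 = 0.04077 per h
Dose 1 (390 mg at t=0 h): 390·exp(−0.04077·11) = 249.047 mg/L
Dose 2 (280 mg at t=2 h): 280·exp(−0.04077·9) = 193.994 mg/L
Dose 3 (270 mg at t=4 h): 270·exp(−0.04077·7) = 202.960 mg/L
Dose 4 (210 mg at t=6 h): 210·exp(−0.04077·5) = 171.270 mg/L
Dose 5 (405 mg at t=8 h): 405·exp(−0.04077·3) = 358.370 mg/L
Dose 6 (360 mg at t=10 h): 360·exp(−0.04077·1) = 345.617 mg/L
C(11) = 249.047 + 193.994 + 202.960 + 171.270 + 358.370 + 345.617 = 1521.258 mg/L

1521.258 mg/L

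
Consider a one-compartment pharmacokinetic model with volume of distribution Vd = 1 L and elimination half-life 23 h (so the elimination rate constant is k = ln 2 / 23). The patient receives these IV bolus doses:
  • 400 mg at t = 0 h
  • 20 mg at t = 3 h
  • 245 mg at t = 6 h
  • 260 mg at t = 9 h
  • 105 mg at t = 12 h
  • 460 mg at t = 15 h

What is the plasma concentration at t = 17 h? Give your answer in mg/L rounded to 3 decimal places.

1156.332 mg/L

k = ln 2 / 23 = 0.03014 per h
Dose 1 (400 mg at t=0 h): 400·exp(−0.03014·17) = 239.640 mg/L
Dose 2 (20 mg at t=3 h): 20·exp(−0.03014·14) = 13.116 mg/L
Dose 3 (245 mg at t=6 h): 245·exp(−0.03014·11) = 175.871 mg/L
Dose 4 (260 mg at t=9 h): 260·exp(−0.03014·8) = 204.299 mg/L
Dose 5 (105 mg at t=12 h): 105·exp(−0.03014·5) = 90.313 mg/L
Dose 6 (460 mg at t=15 h): 460·exp(−0.03014·2) = 433.093 mg/L
C(17) = 239.640 + 13.116 + 175.871 + 204.299 + 90.313 + 433.093 = 1156.332 mg/L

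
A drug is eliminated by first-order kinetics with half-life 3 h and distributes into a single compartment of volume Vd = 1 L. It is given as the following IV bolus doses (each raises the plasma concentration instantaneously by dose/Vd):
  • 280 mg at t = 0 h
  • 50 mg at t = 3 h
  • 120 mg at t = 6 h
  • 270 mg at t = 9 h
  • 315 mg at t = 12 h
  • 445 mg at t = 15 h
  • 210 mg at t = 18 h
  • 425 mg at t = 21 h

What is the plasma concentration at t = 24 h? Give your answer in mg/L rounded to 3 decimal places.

352.109 mg/L

k = ln 2 / 3 = 0.23105 per h
Dose 1 (280 mg at t=0 h): 280·exp(−0.23105·24) = 1.094 mg/L
Dose 2 (50 mg at t=3 h): 50·exp(−0.23105·21) = 0.391 mg/L
Dose 3 (120 mg at t=6 h): 120·exp(−0.23105·18) = 1.875 mg/L
Dose 4 (270 mg at t=9 h): 270·exp(−0.23105·15) = 8.438 mg/L
Dose 5 (315 mg at t=12 h): 315·exp(−0.23105·12) = 19.688 mg/L
Dose 6 (445 mg at t=15 h): 445·exp(−0.23105·9) = 55.625 mg/L
Dose 7 (210 mg at t=18 h): 210·exp(−0.23105·6) = 52.500 mg/L
Dose 8 (425 mg at t=21 h): 425·exp(−0.23105·3) = 212.500 mg/L
C(24) = 1.094 + 0.391 + 1.875 + 8.438 + 19.688 + 55.625 + 52.500 + 212.500 = 352.109 mg/L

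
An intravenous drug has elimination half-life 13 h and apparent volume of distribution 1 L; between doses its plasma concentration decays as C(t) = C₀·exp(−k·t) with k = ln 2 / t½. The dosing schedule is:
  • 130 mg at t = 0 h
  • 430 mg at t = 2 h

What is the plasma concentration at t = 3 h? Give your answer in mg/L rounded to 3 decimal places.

518.457 mg/L

k = ln 2 / 13 = 0.05332 per h
Dose 1 (130 mg at t=0 h): 130·exp(−0.05332·3) = 110.783 mg/L
Dose 2 (430 mg at t=2 h): 430·exp(−0.05332·1) = 407.673 mg/L
C(3) = 110.783 + 407.673 = 518.457 mg/L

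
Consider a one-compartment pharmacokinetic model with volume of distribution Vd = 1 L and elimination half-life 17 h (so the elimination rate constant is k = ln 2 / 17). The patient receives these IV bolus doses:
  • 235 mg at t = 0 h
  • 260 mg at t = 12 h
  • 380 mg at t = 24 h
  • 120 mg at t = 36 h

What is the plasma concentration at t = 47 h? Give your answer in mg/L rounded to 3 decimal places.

k = ln 2 / 17 = 0.04077 per h
Dose 1 (235 mg at t=0 h): 235·exp(−0.04077·47) = 34.579 mg/L
Dose 2 (260 mg at t=12 h): 260·exp(−0.04077·35) = 62.403 mg/L
Dose 3 (380 mg at t=24 h): 380·exp(−0.04077·23) = 148.767 mg/L
Dose 4 (120 mg at t=36 h): 120·exp(−0.04077·11) = 76.630 mg/L
C(47) = 34.579 + 62.403 + 148.767 + 76.630 = 322.379 mg/L

322.379 mg/L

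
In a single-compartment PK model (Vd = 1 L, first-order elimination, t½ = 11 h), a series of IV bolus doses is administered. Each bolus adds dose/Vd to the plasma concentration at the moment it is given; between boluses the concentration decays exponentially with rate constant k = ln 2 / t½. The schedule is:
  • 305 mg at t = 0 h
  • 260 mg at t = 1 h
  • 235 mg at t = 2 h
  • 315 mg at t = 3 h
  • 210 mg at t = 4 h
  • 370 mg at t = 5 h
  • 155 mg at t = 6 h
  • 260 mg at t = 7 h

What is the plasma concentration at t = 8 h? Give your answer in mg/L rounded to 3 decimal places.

k = ln 2 / 11 = 0.06301 per h
Dose 1 (305 mg at t=0 h): 305·exp(−0.06301·8) = 184.234 mg/L
Dose 2 (260 mg at t=1 h): 260·exp(−0.06301·7) = 167.266 mg/L
Dose 3 (235 mg at t=2 h): 235·exp(−0.06301·6) = 161.016 mg/L
Dose 4 (315 mg at t=3 h): 315·exp(−0.06301·5) = 229.868 mg/L
Dose 5 (210 mg at t=4 h): 210·exp(−0.06301·4) = 163.213 mg/L
Dose 6 (370 mg at t=5 h): 370·exp(−0.06301·3) = 306.269 mg/L
Dose 7 (155 mg at t=6 h): 155·exp(−0.06301·2) = 136.647 mg/L
Dose 8 (260 mg at t=7 h): 260·exp(−0.06301·1) = 244.122 mg/L
C(8) = 184.234 + 167.266 + 161.016 + 229.868 + 163.213 + 306.269 + 136.647 + 244.122 = 1592.634 mg/L

1592.634 mg/L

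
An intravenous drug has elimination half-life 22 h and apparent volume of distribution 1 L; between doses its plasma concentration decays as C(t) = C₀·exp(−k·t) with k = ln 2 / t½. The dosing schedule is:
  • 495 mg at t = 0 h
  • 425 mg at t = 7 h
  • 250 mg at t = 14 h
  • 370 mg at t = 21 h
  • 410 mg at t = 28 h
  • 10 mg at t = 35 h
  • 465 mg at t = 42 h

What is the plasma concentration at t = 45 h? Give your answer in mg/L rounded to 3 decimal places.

k = ln 2 / 22 = 0.03151 per h
Dose 1 (495 mg at t=0 h): 495·exp(−0.03151·45) = 119.912 mg/L
Dose 2 (425 mg at t=7 h): 425·exp(−0.03151·38) = 128.360 mg/L
Dose 3 (250 mg at t=14 h): 250·exp(−0.03151·31) = 94.137 mg/L
Dose 4 (370 mg at t=21 h): 370·exp(−0.03151·24) = 173.702 mg/L
Dose 5 (410 mg at t=28 h): 410·exp(−0.03151·17) = 239.977 mg/L
Dose 6 (10 mg at t=35 h): 10·exp(−0.03151·10) = 7.297 mg/L
Dose 7 (465 mg at t=42 h): 465·exp(−0.03151·3) = 423.061 mg/L
C(45) = 119.912 + 128.360 + 94.137 + 173.702 + 239.977 + 7.297 + 423.061 = 1186.447 mg/L

1186.447 mg/L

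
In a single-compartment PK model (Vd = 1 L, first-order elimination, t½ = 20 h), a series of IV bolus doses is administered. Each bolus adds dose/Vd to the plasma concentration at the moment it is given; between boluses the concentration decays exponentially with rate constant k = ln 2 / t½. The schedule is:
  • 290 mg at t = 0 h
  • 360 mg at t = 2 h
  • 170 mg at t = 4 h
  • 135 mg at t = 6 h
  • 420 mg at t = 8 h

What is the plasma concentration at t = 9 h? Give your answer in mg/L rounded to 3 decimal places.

k = ln 2 / 20 = 0.03466 per h
Dose 1 (290 mg at t=0 h): 290·exp(−0.03466·9) = 212.292 mg/L
Dose 2 (360 mg at t=2 h): 360·exp(−0.03466·7) = 282.450 mg/L
Dose 3 (170 mg at t=4 h): 170·exp(−0.03466·5) = 142.952 mg/L
Dose 4 (135 mg at t=6 h): 135·exp(−0.03466·3) = 121.669 mg/L
Dose 5 (420 mg at t=8 h): 420·exp(−0.03466·1) = 405.693 mg/L
C(9) = 212.292 + 282.450 + 142.952 + 121.669 + 405.693 = 1165.057 mg/L

1165.057 mg/L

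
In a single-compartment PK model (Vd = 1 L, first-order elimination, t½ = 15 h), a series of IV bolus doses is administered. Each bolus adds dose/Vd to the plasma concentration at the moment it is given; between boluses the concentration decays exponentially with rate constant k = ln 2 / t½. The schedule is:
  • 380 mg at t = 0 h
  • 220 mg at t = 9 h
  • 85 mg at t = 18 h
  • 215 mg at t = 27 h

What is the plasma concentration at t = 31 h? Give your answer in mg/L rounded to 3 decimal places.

395.641 mg/L

k = ln 2 / 15 = 0.04621 per h
Dose 1 (380 mg at t=0 h): 380·exp(−0.04621·31) = 90.710 mg/L
Dose 2 (220 mg at t=9 h): 220·exp(−0.04621·22) = 79.600 mg/L
Dose 3 (85 mg at t=18 h): 85·exp(−0.04621·13) = 46.615 mg/L
Dose 4 (215 mg at t=27 h): 215·exp(−0.04621·4) = 178.716 mg/L
C(31) = 90.710 + 79.600 + 46.615 + 178.716 = 395.641 mg/L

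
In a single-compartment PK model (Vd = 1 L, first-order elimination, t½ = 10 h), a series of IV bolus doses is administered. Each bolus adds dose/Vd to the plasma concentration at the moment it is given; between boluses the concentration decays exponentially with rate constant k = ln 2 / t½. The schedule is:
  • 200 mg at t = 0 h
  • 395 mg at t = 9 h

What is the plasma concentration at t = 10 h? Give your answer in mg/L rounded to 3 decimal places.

468.548 mg/L

k = ln 2 / 10 = 0.06931 per h
Dose 1 (200 mg at t=0 h): 200·exp(−0.06931·10) = 100.000 mg/L
Dose 2 (395 mg at t=9 h): 395·exp(−0.06931·1) = 368.548 mg/L
C(10) = 100.000 + 368.548 = 468.548 mg/L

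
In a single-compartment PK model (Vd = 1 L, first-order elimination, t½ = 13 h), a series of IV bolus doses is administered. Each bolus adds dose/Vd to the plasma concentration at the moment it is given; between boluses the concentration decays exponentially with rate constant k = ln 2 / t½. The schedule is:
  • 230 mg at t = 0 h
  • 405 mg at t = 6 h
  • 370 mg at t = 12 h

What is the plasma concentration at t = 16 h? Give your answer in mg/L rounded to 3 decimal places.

634.562 mg/L

k = ln 2 / 13 = 0.05332 per h
Dose 1 (230 mg at t=0 h): 230·exp(−0.05332·16) = 98.001 mg/L
Dose 2 (405 mg at t=6 h): 405·exp(−0.05332·10) = 237.626 mg/L
Dose 3 (370 mg at t=12 h): 370·exp(−0.05332·4) = 298.935 mg/L
C(16) = 98.001 + 237.626 + 298.935 = 634.562 mg/L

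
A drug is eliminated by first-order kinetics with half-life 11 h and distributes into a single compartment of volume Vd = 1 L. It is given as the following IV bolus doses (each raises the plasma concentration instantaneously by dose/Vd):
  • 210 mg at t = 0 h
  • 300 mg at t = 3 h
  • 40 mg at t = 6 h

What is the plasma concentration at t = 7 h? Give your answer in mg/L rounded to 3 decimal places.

k = ln 2 / 11 = 0.06301 per h
Dose 1 (210 mg at t=0 h): 210·exp(−0.06301·7) = 135.100 mg/L
Dose 2 (300 mg at t=3 h): 300·exp(−0.06301·4) = 233.161 mg/L
Dose 3 (40 mg at t=6 h): 40·exp(−0.06301·1) = 37.557 mg/L
C(7) = 135.100 + 233.161 + 37.557 = 405.818 mg/L

405.818 mg/L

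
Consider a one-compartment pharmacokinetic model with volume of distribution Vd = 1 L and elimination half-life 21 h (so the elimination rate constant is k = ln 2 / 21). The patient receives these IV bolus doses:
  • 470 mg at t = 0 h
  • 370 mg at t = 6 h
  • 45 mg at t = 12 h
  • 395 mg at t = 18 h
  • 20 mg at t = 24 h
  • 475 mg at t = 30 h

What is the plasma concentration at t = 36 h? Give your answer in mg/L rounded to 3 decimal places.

922.243 mg/L

k = ln 2 / 21 = 0.03301 per h
Dose 1 (470 mg at t=0 h): 470·exp(−0.03301·36) = 143.234 mg/L
Dose 2 (370 mg at t=6 h): 370·exp(−0.03301·30) = 137.454 mg/L
Dose 3 (45 mg at t=12 h): 45·exp(−0.03301·24) = 20.379 mg/L
Dose 4 (395 mg at t=18 h): 395·exp(−0.03301·18) = 218.058 mg/L
Dose 5 (20 mg at t=24 h): 20·exp(−0.03301·12) = 13.459 mg/L
Dose 6 (475 mg at t=30 h): 475·exp(−0.03301·6) = 389.659 mg/L
C(36) = 143.234 + 137.454 + 20.379 + 218.058 + 13.459 + 389.659 = 922.243 mg/L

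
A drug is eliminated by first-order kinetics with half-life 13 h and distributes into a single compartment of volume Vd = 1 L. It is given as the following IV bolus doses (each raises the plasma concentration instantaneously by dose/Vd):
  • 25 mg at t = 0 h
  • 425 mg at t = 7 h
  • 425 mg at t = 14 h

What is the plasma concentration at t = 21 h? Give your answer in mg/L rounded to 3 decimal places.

502.240 mg/L

k = ln 2 / 13 = 0.05332 per h
Dose 1 (25 mg at t=0 h): 25·exp(−0.05332·21) = 8.159 mg/L
Dose 2 (425 mg at t=7 h): 425·exp(−0.05332·14) = 201.466 mg/L
Dose 3 (425 mg at t=14 h): 425·exp(−0.05332·7) = 292.615 mg/L
C(21) = 8.159 + 201.466 + 292.615 = 502.240 mg/L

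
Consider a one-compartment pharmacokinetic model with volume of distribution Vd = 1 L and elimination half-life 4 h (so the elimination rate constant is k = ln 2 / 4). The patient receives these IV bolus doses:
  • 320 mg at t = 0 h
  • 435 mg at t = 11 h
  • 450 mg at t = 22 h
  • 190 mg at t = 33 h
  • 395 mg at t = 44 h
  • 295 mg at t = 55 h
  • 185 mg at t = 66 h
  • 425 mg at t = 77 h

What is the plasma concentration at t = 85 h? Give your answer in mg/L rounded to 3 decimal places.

k = ln 2 / 4 = 0.17329 per h
Dose 1 (320 mg at t=0 h): 320·exp(−0.17329·85) = 0.000 mg/L
Dose 2 (435 mg at t=11 h): 435·exp(−0.17329·74) = 0.001 mg/L
Dose 3 (450 mg at t=22 h): 450·exp(−0.17329·63) = 0.008 mg/L
Dose 4 (190 mg at t=33 h): 190·exp(−0.17329·52) = 0.023 mg/L
Dose 5 (395 mg at t=44 h): 395·exp(−0.17329·41) = 0.324 mg/L
Dose 6 (295 mg at t=55 h): 295·exp(−0.17329·30) = 1.630 mg/L
Dose 7 (185 mg at t=66 h): 185·exp(−0.17329·19) = 6.875 mg/L
Dose 8 (425 mg at t=77 h): 425·exp(−0.17329·8) = 106.250 mg/L
C(85) = 0.000 + 0.001 + 0.008 + 0.023 + 0.324 + 1.630 + 6.875 + 106.250 = 115.112 mg/L

115.112 mg/L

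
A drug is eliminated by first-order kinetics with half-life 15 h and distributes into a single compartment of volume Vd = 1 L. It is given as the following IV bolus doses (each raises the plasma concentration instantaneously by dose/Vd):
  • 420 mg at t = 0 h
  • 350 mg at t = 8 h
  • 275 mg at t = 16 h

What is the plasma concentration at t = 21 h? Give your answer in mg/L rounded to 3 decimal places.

k = ln 2 / 15 = 0.04621 per h
Dose 1 (420 mg at t=0 h): 420·exp(−0.04621·21) = 159.150 mg/L
Dose 2 (350 mg at t=8 h): 350·exp(−0.04621·13) = 191.944 mg/L
Dose 3 (275 mg at t=16 h): 275·exp(−0.04621·5) = 218.268 mg/L
C(21) = 159.150 + 191.944 + 218.268 = 569.362 mg/L

569.362 mg/L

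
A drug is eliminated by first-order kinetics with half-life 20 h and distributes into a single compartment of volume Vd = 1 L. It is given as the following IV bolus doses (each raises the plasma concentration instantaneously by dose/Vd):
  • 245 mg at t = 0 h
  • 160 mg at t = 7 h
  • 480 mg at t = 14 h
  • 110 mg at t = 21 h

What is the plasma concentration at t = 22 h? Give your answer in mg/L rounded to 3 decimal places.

k = ln 2 / 20 = 0.03466 per h
Dose 1 (245 mg at t=0 h): 245·exp(−0.03466·22) = 114.297 mg/L
Dose 2 (160 mg at t=7 h): 160·exp(−0.03466·15) = 95.137 mg/L
Dose 3 (480 mg at t=14 h): 480·exp(−0.03466·8) = 363.772 mg/L
Dose 4 (110 mg at t=21 h): 110·exp(−0.03466·1) = 106.253 mg/L
C(22) = 114.297 + 95.137 + 363.772 + 106.253 = 679.458 mg/L

679.458 mg/L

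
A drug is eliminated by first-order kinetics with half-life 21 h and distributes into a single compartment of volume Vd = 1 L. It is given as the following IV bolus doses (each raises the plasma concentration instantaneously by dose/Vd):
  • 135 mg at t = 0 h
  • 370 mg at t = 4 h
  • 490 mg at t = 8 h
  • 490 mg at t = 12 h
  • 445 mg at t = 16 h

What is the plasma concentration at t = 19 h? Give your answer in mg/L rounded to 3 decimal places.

k = ln 2 / 21 = 0.03301 per h
Dose 1 (135 mg at t=0 h): 135·exp(−0.03301·19) = 72.106 mg/L
Dose 2 (370 mg at t=4 h): 370·exp(−0.03301·15) = 225.518 mg/L
Dose 3 (490 mg at t=8 h): 490·exp(−0.03301·11) = 340.811 mg/L
Dose 4 (490 mg at t=12 h): 490·exp(−0.03301·7) = 388.913 mg/L
Dose 5 (445 mg at t=16 h): 445·exp(−0.03301·3) = 403.047 mg/L
C(19) = 72.106 + 225.518 + 340.811 + 388.913 + 403.047 = 1430.395 mg/L

1430.395 mg/L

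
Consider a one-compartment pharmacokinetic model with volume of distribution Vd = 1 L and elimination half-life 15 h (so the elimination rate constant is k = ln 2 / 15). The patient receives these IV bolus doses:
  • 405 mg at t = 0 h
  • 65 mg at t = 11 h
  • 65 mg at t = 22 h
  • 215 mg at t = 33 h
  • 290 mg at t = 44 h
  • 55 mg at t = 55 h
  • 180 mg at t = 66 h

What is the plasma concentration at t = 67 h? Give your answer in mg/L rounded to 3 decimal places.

379.658 mg/L

k = ln 2 / 15 = 0.04621 per h
Dose 1 (405 mg at t=0 h): 405·exp(−0.04621·67) = 18.317 mg/L
Dose 2 (65 mg at t=11 h): 65·exp(−0.04621·56) = 4.887 mg/L
Dose 3 (65 mg at t=22 h): 65·exp(−0.04621·45) = 8.125 mg/L
Dose 4 (215 mg at t=33 h): 215·exp(−0.04621·34) = 44.679 mg/L
Dose 5 (290 mg at t=44 h): 290·exp(−0.04621·23) = 100.189 mg/L
Dose 6 (55 mg at t=55 h): 55·exp(−0.04621·12) = 31.589 mg/L
Dose 7 (180 mg at t=66 h): 180·exp(−0.04621·1) = 171.871 mg/L
C(67) = 18.317 + 4.887 + 8.125 + 44.679 + 100.189 + 31.589 + 171.871 = 379.658 mg/L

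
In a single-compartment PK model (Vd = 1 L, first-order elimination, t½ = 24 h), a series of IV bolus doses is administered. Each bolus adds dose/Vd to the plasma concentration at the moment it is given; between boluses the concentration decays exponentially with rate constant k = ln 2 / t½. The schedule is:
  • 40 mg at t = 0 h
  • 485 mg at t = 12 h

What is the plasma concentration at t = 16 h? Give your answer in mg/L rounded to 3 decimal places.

k = ln 2 / 24 = 0.02888 per h
Dose 1 (40 mg at t=0 h): 40·exp(−0.02888·16) = 25.198 mg/L
Dose 2 (485 mg at t=12 h): 485·exp(−0.02888·4) = 432.086 mg/L
C(16) = 25.198 + 432.086 = 457.284 mg/L

457.284 mg/L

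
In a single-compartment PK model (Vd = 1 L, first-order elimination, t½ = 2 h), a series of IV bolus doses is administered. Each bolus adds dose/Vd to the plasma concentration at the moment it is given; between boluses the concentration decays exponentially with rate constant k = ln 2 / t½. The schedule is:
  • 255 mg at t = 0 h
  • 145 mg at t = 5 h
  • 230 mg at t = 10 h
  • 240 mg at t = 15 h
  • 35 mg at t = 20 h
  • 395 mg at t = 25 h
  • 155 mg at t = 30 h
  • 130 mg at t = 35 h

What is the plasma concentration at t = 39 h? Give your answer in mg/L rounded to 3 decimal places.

42.554 mg/L

k = ln 2 / 2 = 0.34657 per h
Dose 1 (255 mg at t=0 h): 255·exp(−0.34657·39) = 0.000 mg/L
Dose 2 (145 mg at t=5 h): 145·exp(−0.34657·34) = 0.001 mg/L
Dose 3 (230 mg at t=10 h): 230·exp(−0.34657·29) = 0.010 mg/L
Dose 4 (240 mg at t=15 h): 240·exp(−0.34657·24) = 0.059 mg/L
Dose 5 (35 mg at t=20 h): 35·exp(−0.34657·19) = 0.048 mg/L
Dose 6 (395 mg at t=25 h): 395·exp(−0.34657·14) = 3.086 mg/L
Dose 7 (155 mg at t=30 h): 155·exp(−0.34657·9) = 6.850 mg/L
Dose 8 (130 mg at t=35 h): 130·exp(−0.34657·4) = 32.500 mg/L
C(39) = 0.000 + 0.001 + 0.010 + 0.059 + 0.048 + 3.086 + 6.850 + 32.500 = 42.554 mg/L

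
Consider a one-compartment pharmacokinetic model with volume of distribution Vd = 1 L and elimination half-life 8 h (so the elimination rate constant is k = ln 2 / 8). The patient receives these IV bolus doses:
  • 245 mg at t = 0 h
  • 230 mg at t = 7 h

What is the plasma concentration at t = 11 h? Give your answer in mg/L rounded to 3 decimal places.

257.095 mg/L

k = ln 2 / 8 = 0.08664 per h
Dose 1 (245 mg at t=0 h): 245·exp(−0.08664·11) = 94.460 mg/L
Dose 2 (230 mg at t=7 h): 230·exp(−0.08664·4) = 162.635 mg/L
C(11) = 94.460 + 162.635 = 257.095 mg/L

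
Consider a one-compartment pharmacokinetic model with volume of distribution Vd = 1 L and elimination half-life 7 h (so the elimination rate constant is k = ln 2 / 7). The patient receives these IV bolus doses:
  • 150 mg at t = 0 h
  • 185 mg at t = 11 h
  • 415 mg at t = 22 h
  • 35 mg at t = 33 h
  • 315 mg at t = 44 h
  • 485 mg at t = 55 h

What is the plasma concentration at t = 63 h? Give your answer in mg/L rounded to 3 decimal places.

277.957 mg/L

k = ln 2 / 7 = 0.09902 per h
Dose 1 (150 mg at t=0 h): 150·exp(−0.09902·63) = 0.293 mg/L
Dose 2 (185 mg at t=11 h): 185·exp(−0.09902·52) = 1.074 mg/L
Dose 3 (415 mg at t=22 h): 415·exp(−0.09902·41) = 7.159 mg/L
Dose 4 (35 mg at t=33 h): 35·exp(−0.09902·30) = 1.794 mg/L
Dose 5 (315 mg at t=44 h): 315·exp(−0.09902·19) = 47.999 mg/L
Dose 6 (485 mg at t=55 h): 485·exp(−0.09902·8) = 219.638 mg/L
C(63) = 0.293 + 1.074 + 7.159 + 1.794 + 47.999 + 219.638 = 277.957 mg/L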